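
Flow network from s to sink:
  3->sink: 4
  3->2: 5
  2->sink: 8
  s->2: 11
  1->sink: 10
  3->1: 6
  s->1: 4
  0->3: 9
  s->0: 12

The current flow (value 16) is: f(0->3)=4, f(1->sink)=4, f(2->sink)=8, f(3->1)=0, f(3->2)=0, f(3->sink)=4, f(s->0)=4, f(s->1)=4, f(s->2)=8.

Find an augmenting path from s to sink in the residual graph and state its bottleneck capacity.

s->0->3->1->sink, bottleneck 5

Residual along s->0->3->1->sink: s->0: 8, 0->3: 5, 3->1: 6, 1->sink: 6.
Bottleneck = min = 5.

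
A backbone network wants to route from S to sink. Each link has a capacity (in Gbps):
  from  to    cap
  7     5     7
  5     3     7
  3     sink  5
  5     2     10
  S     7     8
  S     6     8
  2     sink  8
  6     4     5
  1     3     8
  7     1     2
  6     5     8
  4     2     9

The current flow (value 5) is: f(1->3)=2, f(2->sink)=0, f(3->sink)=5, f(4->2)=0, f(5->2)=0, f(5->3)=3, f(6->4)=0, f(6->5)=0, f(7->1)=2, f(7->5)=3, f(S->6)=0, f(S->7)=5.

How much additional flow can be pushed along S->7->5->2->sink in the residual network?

Residual capacities along the path: S->7: 3, 7->5: 4, 5->2: 10, 2->sink: 8.
Minimum is 3.

3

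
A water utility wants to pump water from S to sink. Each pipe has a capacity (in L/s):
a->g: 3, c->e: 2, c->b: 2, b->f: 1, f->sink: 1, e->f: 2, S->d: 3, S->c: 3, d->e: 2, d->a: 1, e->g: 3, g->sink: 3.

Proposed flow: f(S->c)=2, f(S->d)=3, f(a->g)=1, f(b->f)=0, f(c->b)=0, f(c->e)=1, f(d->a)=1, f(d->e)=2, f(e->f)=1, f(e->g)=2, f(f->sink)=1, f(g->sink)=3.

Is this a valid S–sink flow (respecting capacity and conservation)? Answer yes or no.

Conservation fails at c: inflow 2 ≠ outflow 1.

No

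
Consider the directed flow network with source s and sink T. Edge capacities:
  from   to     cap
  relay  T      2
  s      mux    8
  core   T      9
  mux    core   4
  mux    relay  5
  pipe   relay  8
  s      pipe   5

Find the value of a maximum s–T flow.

Augment s→pipe→relay→T: bottleneck 2. Total 2.
Augment s→mux→core→T: bottleneck 4. Total 6.
No augmenting path remains in the residual graph.

6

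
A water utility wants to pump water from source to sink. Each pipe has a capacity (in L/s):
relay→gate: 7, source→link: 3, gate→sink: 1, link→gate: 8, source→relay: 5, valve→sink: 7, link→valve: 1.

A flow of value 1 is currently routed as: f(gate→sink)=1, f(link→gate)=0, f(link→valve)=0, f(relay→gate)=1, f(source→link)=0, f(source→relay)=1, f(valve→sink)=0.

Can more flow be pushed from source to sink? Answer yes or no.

Residual path source→link→valve→sink has bottleneck 1 > 0.
Pushing 1 along it raises the flow to 2, so the given flow is not maximum.

Yes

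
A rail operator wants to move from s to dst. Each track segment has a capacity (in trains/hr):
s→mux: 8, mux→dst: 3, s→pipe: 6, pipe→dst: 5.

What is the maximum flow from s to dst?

8

Augment s→pipe→dst: bottleneck 5. Total 5.
Augment s→mux→dst: bottleneck 3. Total 8.
No augmenting path remains in the residual graph.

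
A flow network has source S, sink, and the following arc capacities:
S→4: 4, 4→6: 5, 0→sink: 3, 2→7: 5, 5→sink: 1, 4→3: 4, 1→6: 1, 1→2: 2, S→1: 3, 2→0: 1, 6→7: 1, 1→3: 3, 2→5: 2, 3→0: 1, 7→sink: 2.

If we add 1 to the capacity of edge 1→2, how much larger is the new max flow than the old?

1

Original max flow = 4.
After raising cap(1→2), augmenting paths through that edge carry 1 more unit.
New max flow = 5. Increase = 1.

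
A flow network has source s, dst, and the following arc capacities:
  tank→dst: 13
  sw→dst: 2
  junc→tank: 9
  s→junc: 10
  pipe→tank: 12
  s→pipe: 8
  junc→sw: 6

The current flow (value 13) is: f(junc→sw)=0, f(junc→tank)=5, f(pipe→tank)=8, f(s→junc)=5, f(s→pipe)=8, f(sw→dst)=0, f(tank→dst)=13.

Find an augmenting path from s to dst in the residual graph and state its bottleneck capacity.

s→junc→sw→dst, bottleneck 2

Residual along s→junc→sw→dst: s→junc: 5, junc→sw: 6, sw→dst: 2.
Bottleneck = min = 2.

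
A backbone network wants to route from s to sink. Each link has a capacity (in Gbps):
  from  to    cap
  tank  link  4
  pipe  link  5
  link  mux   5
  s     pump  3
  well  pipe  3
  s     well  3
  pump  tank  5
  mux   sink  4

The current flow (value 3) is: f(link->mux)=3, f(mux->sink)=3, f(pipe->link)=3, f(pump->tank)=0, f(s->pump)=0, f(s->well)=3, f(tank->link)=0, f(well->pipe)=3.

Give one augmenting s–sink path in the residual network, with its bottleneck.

s->pump->tank->link->mux->sink, bottleneck 1

Residual along s->pump->tank->link->mux->sink: s->pump: 3, pump->tank: 5, tank->link: 4, link->mux: 2, mux->sink: 1.
Bottleneck = min = 1.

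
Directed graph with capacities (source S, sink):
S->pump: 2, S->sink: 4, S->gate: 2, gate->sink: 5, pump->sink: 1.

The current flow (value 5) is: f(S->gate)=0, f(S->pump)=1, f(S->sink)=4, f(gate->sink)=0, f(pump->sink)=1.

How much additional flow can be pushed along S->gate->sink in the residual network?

2

Residual capacities along the path: S->gate: 2, gate->sink: 5.
Minimum is 2.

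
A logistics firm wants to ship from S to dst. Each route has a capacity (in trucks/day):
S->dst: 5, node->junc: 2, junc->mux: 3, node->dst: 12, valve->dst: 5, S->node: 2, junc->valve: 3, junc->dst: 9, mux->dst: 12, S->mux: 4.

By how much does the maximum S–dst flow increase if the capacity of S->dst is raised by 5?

Original max flow = 11.
After raising cap(S->dst), augmenting paths through that edge carry 5 more units.
New max flow = 16. Increase = 5.

5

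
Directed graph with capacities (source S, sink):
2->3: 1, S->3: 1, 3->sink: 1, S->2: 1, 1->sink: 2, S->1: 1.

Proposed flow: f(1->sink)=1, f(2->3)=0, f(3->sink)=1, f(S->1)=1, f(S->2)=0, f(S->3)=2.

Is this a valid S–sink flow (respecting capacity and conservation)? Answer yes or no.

No

Capacity violated on S->3: flow 2 > capacity 1.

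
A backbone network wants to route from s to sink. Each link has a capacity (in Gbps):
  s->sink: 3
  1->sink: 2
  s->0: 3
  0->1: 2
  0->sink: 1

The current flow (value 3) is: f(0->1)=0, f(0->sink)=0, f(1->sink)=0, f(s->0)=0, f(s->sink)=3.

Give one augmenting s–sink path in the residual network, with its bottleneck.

Residual along s->0->sink: s->0: 3, 0->sink: 1.
Bottleneck = min = 1.

s->0->sink, bottleneck 1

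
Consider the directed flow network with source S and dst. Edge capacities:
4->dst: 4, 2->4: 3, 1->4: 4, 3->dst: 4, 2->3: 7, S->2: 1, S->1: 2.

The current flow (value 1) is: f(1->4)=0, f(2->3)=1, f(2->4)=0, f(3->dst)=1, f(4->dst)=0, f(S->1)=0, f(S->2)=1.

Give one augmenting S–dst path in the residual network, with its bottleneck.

S->1->4->dst, bottleneck 2

Residual along S->1->4->dst: S->1: 2, 1->4: 4, 4->dst: 4.
Bottleneck = min = 2.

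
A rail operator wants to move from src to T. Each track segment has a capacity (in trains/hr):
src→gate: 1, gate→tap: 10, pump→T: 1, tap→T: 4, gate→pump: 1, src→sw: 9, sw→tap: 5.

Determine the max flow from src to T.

Augment src→gate→pump→T: bottleneck 1. Total 1.
Augment src→sw→tap→T: bottleneck 4. Total 5.
No augmenting path remains in the residual graph.

5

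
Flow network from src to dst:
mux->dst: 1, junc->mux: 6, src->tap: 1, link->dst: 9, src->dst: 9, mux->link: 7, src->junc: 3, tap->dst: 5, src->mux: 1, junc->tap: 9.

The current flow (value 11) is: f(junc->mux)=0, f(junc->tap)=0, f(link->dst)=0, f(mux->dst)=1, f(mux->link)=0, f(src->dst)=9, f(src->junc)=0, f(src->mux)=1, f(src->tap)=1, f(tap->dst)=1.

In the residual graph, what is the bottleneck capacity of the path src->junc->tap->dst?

3

Residual capacities along the path: src->junc: 3, junc->tap: 9, tap->dst: 4.
Minimum is 3.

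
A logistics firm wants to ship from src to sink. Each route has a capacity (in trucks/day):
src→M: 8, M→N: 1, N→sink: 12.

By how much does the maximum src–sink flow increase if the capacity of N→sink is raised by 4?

0

Original max flow = 1.
Edge N→sink does not cross the min cut (source side {M, src}), so extra capacity there cannot help.
New max flow = 1. Increase = 0.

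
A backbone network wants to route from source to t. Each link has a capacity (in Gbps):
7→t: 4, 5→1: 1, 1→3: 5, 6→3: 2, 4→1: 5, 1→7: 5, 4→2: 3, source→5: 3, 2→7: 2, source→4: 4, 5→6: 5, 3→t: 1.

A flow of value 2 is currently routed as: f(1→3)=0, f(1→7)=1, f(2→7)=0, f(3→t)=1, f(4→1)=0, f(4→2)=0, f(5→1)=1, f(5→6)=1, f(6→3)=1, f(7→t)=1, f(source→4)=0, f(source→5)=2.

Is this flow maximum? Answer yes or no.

No

Residual path source→4→1→7→t has bottleneck 3 > 0.
Pushing 3 along it raises the flow to 5, so the given flow is not maximum.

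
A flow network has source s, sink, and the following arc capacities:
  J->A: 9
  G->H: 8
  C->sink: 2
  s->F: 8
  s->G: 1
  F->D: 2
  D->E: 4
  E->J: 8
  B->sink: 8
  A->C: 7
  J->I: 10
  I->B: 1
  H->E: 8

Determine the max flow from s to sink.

Augment s->G->H->E->J->A->C->sink: bottleneck 1. Total 1.
Augment s->F->D->E->J->A->C->sink: bottleneck 1. Total 2.
Augment s->F->D->E->J->I->B->sink: bottleneck 1. Total 3.
No augmenting path remains in the residual graph.

3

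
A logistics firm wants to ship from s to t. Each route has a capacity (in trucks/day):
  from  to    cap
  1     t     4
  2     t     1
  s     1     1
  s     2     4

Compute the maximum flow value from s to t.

Augment s->2->t: bottleneck 1. Total 1.
Augment s->1->t: bottleneck 1. Total 2.
No augmenting path remains in the residual graph.

2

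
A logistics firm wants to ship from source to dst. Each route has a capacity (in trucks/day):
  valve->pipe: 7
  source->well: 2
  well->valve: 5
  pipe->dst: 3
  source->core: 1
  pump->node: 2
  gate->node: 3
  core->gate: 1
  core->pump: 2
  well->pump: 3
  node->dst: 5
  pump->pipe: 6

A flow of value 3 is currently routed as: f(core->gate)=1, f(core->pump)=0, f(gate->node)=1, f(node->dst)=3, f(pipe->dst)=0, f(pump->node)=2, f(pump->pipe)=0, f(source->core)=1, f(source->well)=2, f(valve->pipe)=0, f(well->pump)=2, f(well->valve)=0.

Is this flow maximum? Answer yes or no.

Residual reachable from source: {source}; dst is not reachable.
Saturated cut: source->core, source->well with total capacity 3 = current flow value. Flow is maximum.

Yes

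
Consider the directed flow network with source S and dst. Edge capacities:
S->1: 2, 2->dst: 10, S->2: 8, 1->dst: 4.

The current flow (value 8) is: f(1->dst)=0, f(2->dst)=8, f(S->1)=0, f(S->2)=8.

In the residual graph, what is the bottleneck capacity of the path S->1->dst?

Residual capacities along the path: S->1: 2, 1->dst: 4.
Minimum is 2.

2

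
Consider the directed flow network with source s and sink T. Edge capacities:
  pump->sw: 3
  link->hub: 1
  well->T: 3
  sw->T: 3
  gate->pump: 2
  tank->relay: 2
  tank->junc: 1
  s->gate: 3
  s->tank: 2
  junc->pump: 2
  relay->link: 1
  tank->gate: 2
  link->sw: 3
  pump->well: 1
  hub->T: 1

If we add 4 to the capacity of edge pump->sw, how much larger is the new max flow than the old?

0

Original max flow = 4.
Edge pump->sw does not cross the min cut (source side {gate, s}), so extra capacity there cannot help.
New max flow = 4. Increase = 0.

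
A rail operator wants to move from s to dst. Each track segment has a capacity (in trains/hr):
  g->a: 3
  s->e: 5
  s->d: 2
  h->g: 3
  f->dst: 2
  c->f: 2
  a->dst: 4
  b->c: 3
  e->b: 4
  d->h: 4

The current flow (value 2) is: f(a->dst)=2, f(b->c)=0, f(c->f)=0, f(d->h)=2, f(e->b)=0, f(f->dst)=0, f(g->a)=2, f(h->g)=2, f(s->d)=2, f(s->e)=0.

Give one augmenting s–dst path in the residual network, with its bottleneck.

s->e->b->c->f->dst, bottleneck 2

Residual along s->e->b->c->f->dst: s->e: 5, e->b: 4, b->c: 3, c->f: 2, f->dst: 2.
Bottleneck = min = 2.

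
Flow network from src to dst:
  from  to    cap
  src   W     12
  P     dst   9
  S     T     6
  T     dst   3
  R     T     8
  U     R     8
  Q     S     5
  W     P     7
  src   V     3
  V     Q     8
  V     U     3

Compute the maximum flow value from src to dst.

10

Augment src→W→P→dst: bottleneck 7. Total 7.
Augment src→V→Q→S→T→dst: bottleneck 3. Total 10.
No augmenting path remains in the residual graph.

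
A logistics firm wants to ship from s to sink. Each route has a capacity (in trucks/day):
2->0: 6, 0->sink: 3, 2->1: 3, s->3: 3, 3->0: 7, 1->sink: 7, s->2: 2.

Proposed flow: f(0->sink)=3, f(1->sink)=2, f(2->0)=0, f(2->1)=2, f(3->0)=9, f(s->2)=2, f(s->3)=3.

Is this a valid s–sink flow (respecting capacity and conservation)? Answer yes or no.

No

Capacity violated on 3->0: flow 9 > capacity 7.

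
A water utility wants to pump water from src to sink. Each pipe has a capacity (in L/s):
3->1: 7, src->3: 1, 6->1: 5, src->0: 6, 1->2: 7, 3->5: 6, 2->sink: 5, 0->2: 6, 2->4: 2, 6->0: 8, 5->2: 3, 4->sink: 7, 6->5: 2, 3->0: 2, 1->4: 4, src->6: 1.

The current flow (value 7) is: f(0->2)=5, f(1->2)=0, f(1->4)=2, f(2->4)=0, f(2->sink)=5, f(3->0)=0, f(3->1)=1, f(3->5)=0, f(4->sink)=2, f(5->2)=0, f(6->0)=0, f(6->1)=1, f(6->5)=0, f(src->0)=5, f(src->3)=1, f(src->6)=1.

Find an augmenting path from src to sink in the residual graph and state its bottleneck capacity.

src->0->2->4->sink, bottleneck 1

Residual along src->0->2->4->sink: src->0: 1, 0->2: 1, 2->4: 2, 4->sink: 5.
Bottleneck = min = 1.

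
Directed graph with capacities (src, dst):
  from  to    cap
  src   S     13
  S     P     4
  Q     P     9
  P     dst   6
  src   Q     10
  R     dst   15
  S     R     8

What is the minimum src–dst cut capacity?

14

Max flow = 14 (via 3 augmenting paths).
In the residual at optimum, the set reachable from src is {P, Q, S, src}.
Cut edges: S→R (cap 8), P→dst (cap 6). Sum = 14.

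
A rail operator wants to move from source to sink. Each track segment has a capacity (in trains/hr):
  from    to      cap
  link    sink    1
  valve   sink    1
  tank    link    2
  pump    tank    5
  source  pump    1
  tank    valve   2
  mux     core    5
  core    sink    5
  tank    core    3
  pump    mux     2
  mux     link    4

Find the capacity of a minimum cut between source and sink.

1

Max flow = 1 (via 1 augmenting path).
In the residual at optimum, the set reachable from source is {source}.
Cut edges: source->pump (cap 1). Sum = 1.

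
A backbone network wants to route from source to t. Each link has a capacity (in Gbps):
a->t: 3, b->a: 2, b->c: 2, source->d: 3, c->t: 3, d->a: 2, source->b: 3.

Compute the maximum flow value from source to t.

5

Augment source->d->a->t: bottleneck 2. Total 2.
Augment source->b->a->t: bottleneck 1. Total 3.
Augment source->b->c->t: bottleneck 2. Total 5.
No augmenting path remains in the residual graph.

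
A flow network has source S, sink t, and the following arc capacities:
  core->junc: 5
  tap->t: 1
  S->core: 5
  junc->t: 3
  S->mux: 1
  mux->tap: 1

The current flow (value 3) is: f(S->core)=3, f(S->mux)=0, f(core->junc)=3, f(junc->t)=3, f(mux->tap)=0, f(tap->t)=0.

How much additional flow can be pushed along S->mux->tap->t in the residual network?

Residual capacities along the path: S->mux: 1, mux->tap: 1, tap->t: 1.
Minimum is 1.

1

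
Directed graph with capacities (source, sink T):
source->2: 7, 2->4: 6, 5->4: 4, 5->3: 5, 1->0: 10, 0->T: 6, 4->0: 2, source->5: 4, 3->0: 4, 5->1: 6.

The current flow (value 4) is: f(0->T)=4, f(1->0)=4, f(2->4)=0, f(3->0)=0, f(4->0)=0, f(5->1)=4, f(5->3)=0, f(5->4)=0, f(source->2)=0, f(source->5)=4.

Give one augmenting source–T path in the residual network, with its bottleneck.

Residual along source->2->4->0->T: source->2: 7, 2->4: 6, 4->0: 2, 0->T: 2.
Bottleneck = min = 2.

source->2->4->0->T, bottleneck 2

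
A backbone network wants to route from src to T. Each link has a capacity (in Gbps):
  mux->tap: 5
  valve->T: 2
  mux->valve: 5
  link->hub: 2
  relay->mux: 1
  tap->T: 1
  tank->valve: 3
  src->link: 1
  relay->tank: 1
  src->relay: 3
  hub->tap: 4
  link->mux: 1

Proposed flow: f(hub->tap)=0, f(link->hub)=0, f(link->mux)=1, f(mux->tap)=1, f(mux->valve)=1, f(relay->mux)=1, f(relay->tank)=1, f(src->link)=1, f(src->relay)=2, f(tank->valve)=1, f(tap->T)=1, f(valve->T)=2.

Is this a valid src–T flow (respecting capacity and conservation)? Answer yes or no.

Every edge has 0 ≤ f(e) ≤ cap(e).
At each intermediate node, inflow equals outflow.

Yes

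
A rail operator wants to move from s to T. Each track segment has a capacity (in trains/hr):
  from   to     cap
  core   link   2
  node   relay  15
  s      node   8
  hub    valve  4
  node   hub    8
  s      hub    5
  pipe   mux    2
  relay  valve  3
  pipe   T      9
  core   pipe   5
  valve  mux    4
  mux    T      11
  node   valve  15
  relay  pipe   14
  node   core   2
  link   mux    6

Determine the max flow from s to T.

12

Augment s→node→relay→pipe→T: bottleneck 8. Total 8.
Augment s→hub→valve→mux→T: bottleneck 4. Total 12.
No augmenting path remains in the residual graph.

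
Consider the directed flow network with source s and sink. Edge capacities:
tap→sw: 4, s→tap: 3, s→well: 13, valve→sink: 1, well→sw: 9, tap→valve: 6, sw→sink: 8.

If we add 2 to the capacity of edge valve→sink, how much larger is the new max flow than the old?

2

Original max flow = 9.
After raising cap(valve→sink), augmenting paths through that edge carry 2 more units.
New max flow = 11. Increase = 2.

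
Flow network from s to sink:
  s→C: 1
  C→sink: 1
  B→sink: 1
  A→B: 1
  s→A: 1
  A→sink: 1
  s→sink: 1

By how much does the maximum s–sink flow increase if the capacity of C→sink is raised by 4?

0

Original max flow = 3.
Edge C→sink does not cross the min cut (source side {s}), so extra capacity there cannot help.
New max flow = 3. Increase = 0.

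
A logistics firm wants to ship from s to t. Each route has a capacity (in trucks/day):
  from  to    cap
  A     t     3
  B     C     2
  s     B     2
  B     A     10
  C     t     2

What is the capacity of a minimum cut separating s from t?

Max flow = 2 (via 1 augmenting path).
In the residual at optimum, the set reachable from s is {s}.
Cut edges: s→B (cap 2). Sum = 2.

2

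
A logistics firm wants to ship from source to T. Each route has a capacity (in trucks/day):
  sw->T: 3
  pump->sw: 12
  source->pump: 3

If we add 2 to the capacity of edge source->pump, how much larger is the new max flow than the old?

0

Original max flow = 3.
Even with extra capacity on source->pump, another cut of capacity 3 remains binding.
New max flow = 3. Increase = 0.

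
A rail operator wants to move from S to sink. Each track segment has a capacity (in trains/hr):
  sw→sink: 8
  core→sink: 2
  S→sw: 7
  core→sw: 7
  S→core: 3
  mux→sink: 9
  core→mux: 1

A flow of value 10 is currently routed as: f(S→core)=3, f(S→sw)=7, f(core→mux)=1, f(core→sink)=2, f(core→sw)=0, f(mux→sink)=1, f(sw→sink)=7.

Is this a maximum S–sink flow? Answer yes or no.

Yes

Residual reachable from S: {S}; sink is not reachable.
Saturated cut: S→core, S→sw with total capacity 10 = current flow value. Flow is maximum.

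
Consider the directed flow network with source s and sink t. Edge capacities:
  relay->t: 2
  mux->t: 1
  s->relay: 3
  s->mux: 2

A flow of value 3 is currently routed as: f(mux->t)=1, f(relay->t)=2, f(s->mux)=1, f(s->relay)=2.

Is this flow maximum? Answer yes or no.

Residual reachable from s: {mux, relay, s}; t is not reachable.
Saturated cut: relay->t, mux->t with total capacity 3 = current flow value. Flow is maximum.

Yes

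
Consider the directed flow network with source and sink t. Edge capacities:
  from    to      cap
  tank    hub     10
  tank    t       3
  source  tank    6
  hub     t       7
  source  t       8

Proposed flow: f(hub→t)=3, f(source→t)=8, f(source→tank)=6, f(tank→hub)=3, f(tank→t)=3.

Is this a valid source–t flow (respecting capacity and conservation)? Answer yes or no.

Every edge has 0 ≤ f(e) ≤ cap(e).
At each intermediate node, inflow equals outflow.

Yes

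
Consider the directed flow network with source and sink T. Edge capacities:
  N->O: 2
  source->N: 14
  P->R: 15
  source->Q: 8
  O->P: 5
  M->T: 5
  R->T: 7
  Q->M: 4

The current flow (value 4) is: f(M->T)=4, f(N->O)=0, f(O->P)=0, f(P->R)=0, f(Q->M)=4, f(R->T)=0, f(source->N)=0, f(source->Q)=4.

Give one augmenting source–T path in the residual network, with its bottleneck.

source->N->O->P->R->T, bottleneck 2

Residual along source->N->O->P->R->T: source->N: 14, N->O: 2, O->P: 5, P->R: 15, R->T: 7.
Bottleneck = min = 2.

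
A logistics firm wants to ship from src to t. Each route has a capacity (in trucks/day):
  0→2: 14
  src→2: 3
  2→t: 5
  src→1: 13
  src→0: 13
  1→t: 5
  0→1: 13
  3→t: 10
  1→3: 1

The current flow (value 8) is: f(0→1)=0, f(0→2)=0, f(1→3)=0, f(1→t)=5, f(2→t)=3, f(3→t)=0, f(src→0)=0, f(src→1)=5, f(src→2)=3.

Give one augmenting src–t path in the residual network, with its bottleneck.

Residual along src→0→2→t: src→0: 13, 0→2: 14, 2→t: 2.
Bottleneck = min = 2.

src→0→2→t, bottleneck 2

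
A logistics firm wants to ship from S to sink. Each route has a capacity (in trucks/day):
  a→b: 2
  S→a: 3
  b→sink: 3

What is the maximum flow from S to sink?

2

Augment S→a→b→sink: bottleneck 2. Total 2.
No augmenting path remains in the residual graph.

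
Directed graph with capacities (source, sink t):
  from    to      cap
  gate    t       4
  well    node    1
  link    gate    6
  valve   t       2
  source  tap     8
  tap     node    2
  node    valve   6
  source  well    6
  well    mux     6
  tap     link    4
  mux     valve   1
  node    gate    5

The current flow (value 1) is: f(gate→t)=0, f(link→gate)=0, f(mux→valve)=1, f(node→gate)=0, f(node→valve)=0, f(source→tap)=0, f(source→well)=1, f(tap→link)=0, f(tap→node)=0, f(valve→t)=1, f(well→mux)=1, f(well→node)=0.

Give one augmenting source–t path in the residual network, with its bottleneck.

source→well→node→valve→t, bottleneck 1

Residual along source→well→node→valve→t: source→well: 5, well→node: 1, node→valve: 6, valve→t: 1.
Bottleneck = min = 1.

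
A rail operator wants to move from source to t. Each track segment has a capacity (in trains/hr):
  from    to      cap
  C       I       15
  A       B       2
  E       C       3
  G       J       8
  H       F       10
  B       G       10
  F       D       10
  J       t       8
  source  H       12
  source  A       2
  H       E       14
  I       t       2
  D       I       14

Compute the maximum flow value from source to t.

4

Augment source->H->E->C->I->t: bottleneck 2. Total 2.
Augment source->A->B->G->J->t: bottleneck 2. Total 4.
No augmenting path remains in the residual graph.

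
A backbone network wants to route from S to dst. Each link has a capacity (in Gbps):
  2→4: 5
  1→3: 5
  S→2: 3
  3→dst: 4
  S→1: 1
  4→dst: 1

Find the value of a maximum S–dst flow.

Augment S→1→3→dst: bottleneck 1. Total 1.
Augment S→2→4→dst: bottleneck 1. Total 2.
No augmenting path remains in the residual graph.

2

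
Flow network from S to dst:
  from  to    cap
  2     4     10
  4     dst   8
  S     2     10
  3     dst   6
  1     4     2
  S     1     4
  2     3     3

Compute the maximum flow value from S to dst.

11

Augment S->2->3->dst: bottleneck 3. Total 3.
Augment S->2->4->dst: bottleneck 7. Total 10.
Augment S->1->4->dst: bottleneck 1. Total 11.
No augmenting path remains in the residual graph.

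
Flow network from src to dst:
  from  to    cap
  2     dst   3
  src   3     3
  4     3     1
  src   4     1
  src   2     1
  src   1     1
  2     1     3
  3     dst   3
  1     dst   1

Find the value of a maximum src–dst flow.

5

Augment src→2→dst: bottleneck 1. Total 1.
Augment src→1→dst: bottleneck 1. Total 2.
Augment src→3→dst: bottleneck 3. Total 5.
No augmenting path remains in the residual graph.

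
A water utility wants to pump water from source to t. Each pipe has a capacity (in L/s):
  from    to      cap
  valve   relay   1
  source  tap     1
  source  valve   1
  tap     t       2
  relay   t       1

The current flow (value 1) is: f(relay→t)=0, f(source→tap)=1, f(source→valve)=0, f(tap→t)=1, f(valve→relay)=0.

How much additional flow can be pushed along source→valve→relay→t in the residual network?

1

Residual capacities along the path: source→valve: 1, valve→relay: 1, relay→t: 1.
Minimum is 1.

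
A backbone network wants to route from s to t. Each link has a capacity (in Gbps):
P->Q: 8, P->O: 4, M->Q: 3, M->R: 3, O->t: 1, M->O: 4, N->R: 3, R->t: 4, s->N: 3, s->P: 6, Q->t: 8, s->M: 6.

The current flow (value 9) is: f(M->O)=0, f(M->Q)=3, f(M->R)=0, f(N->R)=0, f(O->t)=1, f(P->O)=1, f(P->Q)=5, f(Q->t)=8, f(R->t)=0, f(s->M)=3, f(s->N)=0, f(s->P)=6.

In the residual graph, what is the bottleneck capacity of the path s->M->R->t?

3

Residual capacities along the path: s->M: 3, M->R: 3, R->t: 4.
Minimum is 3.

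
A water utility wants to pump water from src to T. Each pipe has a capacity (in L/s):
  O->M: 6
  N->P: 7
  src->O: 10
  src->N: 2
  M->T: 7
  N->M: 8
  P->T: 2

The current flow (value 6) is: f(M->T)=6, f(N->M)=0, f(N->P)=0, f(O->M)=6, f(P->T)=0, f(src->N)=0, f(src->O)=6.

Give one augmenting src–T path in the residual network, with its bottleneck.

Residual along src->N->M->T: src->N: 2, N->M: 8, M->T: 1.
Bottleneck = min = 1.

src->N->M->T, bottleneck 1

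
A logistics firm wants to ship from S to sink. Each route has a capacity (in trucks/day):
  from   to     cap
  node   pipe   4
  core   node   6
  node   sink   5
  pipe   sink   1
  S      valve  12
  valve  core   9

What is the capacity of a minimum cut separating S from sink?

Max flow = 6 (via 2 augmenting paths).
In the residual at optimum, the set reachable from S is {S, core, valve}.
Cut edges: core→node (cap 6). Sum = 6.

6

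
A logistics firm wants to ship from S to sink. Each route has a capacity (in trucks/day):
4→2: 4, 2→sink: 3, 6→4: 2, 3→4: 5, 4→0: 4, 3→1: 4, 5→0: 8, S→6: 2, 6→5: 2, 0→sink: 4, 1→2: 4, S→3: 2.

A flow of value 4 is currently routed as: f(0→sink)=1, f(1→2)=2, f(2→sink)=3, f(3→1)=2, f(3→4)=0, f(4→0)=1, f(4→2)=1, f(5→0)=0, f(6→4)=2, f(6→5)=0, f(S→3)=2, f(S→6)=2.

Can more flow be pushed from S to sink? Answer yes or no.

Residual reachable from S: {S}; sink is not reachable.
Saturated cut: S→3, S→6 with total capacity 4 = current flow value. Flow is maximum.

No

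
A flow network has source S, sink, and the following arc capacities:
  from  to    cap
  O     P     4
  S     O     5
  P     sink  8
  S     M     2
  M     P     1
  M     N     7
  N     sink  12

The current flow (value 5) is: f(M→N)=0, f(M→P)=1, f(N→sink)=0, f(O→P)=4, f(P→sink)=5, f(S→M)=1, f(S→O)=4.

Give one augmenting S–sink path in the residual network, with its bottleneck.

S→M→N→sink, bottleneck 1

Residual along S→M→N→sink: S→M: 1, M→N: 7, N→sink: 12.
Bottleneck = min = 1.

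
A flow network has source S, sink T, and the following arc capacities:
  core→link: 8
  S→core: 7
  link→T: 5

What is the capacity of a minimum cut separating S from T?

Max flow = 5 (via 1 augmenting path).
In the residual at optimum, the set reachable from S is {S, core, link}.
Cut edges: link→T (cap 5). Sum = 5.

5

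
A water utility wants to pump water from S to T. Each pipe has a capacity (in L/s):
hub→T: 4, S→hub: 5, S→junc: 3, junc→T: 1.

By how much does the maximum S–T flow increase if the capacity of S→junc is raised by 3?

Original max flow = 5.
Edge S→junc does not cross the min cut (source side {S, hub, junc}), so extra capacity there cannot help.
New max flow = 5. Increase = 0.

0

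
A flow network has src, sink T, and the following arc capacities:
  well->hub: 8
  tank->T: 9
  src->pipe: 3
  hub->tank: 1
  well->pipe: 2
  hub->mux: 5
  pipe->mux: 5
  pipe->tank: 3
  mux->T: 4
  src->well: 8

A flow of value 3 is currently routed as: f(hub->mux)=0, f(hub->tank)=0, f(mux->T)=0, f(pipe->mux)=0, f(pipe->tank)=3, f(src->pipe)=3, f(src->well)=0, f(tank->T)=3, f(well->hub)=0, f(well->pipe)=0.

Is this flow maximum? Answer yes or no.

Residual path src->well->hub->mux->T has bottleneck 4 > 0.
Pushing 4 along it raises the flow to 7, so the given flow is not maximum.

No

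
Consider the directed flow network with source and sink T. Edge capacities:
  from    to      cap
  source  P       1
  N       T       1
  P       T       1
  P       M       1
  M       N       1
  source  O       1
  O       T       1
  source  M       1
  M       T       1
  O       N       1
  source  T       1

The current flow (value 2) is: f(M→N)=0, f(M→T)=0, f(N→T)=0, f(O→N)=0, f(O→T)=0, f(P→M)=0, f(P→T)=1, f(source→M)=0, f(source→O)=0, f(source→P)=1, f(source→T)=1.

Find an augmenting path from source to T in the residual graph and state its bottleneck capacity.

source→M→T, bottleneck 1

Residual along source→M→T: source→M: 1, M→T: 1.
Bottleneck = min = 1.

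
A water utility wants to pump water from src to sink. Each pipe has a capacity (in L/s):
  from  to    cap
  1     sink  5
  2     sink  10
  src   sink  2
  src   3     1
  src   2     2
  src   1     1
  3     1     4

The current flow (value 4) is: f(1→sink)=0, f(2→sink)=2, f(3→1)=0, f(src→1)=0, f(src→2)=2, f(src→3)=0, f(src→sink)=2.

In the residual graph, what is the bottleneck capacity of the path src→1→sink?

1

Residual capacities along the path: src→1: 1, 1→sink: 5.
Minimum is 1.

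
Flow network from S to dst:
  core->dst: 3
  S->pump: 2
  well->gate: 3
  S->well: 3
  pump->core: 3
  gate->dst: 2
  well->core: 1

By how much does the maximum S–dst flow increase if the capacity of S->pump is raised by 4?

0

Original max flow = 5.
Even with extra capacity on S->pump, another cut of capacity 5 remains binding.
New max flow = 5. Increase = 0.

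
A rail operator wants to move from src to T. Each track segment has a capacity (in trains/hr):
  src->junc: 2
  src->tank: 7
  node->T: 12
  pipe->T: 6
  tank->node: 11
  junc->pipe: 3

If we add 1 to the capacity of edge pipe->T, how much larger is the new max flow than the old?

0

Original max flow = 9.
Edge pipe->T does not cross the min cut (source side {src}), so extra capacity there cannot help.
New max flow = 9. Increase = 0.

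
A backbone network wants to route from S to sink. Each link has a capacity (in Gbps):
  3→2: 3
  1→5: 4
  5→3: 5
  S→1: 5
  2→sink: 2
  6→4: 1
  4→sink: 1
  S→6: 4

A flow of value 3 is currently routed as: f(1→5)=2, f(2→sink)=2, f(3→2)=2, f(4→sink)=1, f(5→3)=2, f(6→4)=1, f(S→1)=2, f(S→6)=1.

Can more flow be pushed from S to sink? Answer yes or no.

No

Residual reachable from S: {1, 2, 3, 5, 6, S}; sink is not reachable.
Saturated cut: 6→4, 2→sink with total capacity 3 = current flow value. Flow is maximum.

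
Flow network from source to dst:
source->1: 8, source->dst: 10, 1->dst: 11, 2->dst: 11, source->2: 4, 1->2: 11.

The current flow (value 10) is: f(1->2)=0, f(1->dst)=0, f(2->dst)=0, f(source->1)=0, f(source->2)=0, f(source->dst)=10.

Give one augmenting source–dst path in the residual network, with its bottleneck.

source->1->dst, bottleneck 8

Residual along source->1->dst: source->1: 8, 1->dst: 11.
Bottleneck = min = 8.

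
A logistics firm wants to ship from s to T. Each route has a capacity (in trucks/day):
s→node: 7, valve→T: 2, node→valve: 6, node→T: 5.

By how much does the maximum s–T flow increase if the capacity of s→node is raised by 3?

Original max flow = 7.
Even with extra capacity on s→node, another cut of capacity 7 remains binding.
New max flow = 7. Increase = 0.

0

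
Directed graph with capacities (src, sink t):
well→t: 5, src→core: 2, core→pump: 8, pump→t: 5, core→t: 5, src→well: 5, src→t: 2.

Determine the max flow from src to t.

Augment src→t: bottleneck 2. Total 2.
Augment src→core→t: bottleneck 2. Total 4.
Augment src→well→t: bottleneck 5. Total 9.
No augmenting path remains in the residual graph.

9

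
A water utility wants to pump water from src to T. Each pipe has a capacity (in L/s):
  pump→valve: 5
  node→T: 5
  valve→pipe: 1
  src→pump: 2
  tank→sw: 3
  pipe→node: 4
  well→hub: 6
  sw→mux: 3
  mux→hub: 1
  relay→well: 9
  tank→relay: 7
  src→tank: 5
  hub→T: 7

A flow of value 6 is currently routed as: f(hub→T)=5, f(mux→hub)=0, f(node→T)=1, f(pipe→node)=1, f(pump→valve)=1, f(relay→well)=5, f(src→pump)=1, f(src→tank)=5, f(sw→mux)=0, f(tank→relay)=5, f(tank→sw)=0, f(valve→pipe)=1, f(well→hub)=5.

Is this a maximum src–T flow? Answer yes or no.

Residual reachable from src: {pump, src, valve}; T is not reachable.
Saturated cut: valve→pipe, src→tank with total capacity 6 = current flow value. Flow is maximum.

Yes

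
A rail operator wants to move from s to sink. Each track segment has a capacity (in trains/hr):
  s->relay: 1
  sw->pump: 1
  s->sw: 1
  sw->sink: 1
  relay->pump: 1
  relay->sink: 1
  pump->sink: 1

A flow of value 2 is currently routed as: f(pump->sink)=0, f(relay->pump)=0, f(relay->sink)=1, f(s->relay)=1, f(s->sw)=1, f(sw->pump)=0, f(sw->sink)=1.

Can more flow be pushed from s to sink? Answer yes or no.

No

Residual reachable from s: {s}; sink is not reachable.
Saturated cut: s->relay, s->sw with total capacity 2 = current flow value. Flow is maximum.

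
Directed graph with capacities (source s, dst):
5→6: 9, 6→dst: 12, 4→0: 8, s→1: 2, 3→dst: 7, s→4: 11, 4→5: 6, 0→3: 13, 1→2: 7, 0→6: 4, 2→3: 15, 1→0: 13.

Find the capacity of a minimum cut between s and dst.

Max flow = 13 (via 4 augmenting paths).
In the residual at optimum, the set reachable from s is {s}.
Cut edges: s→4 (cap 11), s→1 (cap 2). Sum = 13.

13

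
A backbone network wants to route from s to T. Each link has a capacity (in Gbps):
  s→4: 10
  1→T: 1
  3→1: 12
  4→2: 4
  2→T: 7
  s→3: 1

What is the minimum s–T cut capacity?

Max flow = 5 (via 2 augmenting paths).
In the residual at optimum, the set reachable from s is {4, s}.
Cut edges: 4→2 (cap 4), s→3 (cap 1). Sum = 5.

5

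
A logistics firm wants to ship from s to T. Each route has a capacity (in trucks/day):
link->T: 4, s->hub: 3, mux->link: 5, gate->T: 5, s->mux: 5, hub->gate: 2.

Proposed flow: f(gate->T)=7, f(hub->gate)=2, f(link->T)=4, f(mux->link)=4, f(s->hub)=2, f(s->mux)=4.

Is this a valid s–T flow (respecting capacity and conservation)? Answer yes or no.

Capacity violated on gate->T: flow 7 > capacity 5.

No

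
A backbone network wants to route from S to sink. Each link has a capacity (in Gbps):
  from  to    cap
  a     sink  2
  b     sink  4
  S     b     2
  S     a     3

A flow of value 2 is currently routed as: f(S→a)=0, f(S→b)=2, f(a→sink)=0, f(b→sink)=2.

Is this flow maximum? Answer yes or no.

Residual path S→a→sink has bottleneck 2 > 0.
Pushing 2 along it raises the flow to 4, so the given flow is not maximum.

No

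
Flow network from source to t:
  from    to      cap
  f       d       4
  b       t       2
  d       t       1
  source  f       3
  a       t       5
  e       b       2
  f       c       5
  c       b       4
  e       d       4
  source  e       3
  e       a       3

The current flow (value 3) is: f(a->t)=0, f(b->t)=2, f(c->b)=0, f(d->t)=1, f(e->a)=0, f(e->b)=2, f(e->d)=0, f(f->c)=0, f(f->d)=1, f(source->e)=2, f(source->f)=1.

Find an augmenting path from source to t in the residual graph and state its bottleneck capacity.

source->e->a->t, bottleneck 1

Residual along source->e->a->t: source->e: 1, e->a: 3, a->t: 5.
Bottleneck = min = 1.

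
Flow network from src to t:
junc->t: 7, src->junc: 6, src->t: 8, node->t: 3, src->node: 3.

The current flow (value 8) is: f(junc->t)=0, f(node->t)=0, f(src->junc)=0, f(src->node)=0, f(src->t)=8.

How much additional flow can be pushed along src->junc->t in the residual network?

6

Residual capacities along the path: src->junc: 6, junc->t: 7.
Minimum is 6.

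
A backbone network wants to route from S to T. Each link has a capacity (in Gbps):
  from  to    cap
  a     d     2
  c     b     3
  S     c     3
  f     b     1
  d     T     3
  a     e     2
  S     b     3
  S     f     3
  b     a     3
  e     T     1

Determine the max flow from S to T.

Augment S->b->a->d->T: bottleneck 2. Total 2.
Augment S->b->a->e->T: bottleneck 1. Total 3.
No augmenting path remains in the residual graph.

3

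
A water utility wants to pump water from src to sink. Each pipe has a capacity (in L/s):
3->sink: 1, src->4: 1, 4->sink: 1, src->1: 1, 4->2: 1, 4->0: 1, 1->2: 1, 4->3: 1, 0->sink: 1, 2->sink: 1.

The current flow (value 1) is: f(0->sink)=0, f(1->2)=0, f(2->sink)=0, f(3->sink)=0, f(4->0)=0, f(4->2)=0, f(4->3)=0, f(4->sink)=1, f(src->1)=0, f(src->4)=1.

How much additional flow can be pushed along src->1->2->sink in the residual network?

Residual capacities along the path: src->1: 1, 1->2: 1, 2->sink: 1.
Minimum is 1.

1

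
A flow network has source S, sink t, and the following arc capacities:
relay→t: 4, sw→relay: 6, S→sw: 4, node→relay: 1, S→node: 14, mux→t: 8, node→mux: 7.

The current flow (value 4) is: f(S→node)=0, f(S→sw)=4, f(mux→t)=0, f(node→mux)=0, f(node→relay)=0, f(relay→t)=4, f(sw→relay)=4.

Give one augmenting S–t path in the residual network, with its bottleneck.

Residual along S→node→mux→t: S→node: 14, node→mux: 7, mux→t: 8.
Bottleneck = min = 7.

S→node→mux→t, bottleneck 7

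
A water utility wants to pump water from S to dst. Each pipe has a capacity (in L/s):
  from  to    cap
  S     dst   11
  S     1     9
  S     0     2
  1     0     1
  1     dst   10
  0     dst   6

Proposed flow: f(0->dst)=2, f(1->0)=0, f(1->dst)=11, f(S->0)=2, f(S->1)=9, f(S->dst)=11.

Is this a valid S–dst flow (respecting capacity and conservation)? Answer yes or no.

Capacity violated on 1->dst: flow 11 > capacity 10.

No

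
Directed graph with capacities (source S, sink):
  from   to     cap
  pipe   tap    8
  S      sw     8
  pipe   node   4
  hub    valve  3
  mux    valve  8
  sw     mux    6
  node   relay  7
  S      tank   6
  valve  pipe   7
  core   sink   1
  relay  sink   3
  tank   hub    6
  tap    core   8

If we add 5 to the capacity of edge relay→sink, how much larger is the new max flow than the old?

Original max flow = 4.
After raising cap(relay→sink), augmenting paths through that edge carry 1 more unit.
New max flow = 5. Increase = 1.

1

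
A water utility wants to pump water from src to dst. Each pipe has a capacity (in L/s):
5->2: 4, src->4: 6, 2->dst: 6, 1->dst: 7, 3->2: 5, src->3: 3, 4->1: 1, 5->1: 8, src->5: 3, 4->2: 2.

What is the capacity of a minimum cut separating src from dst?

Max flow = 9 (via 4 augmenting paths).
In the residual at optimum, the set reachable from src is {4, src}.
Cut edges: src->3 (cap 3), src->5 (cap 3), 4->1 (cap 1), 4->2 (cap 2). Sum = 9.

9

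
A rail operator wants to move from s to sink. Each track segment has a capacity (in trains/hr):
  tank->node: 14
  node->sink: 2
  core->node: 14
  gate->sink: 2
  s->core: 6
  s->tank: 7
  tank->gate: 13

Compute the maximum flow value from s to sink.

Augment s->tank->gate->sink: bottleneck 2. Total 2.
Augment s->tank->node->sink: bottleneck 2. Total 4.
No augmenting path remains in the residual graph.

4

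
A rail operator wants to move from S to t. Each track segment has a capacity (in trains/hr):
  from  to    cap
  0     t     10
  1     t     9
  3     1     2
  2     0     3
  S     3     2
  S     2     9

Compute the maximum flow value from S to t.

5

Augment S->3->1->t: bottleneck 2. Total 2.
Augment S->2->0->t: bottleneck 3. Total 5.
No augmenting path remains in the residual graph.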